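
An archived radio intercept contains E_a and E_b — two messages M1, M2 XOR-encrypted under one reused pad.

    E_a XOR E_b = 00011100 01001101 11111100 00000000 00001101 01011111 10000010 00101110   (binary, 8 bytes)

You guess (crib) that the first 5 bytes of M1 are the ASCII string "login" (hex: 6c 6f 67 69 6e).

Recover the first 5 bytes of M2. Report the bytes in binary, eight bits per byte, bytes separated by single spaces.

01110000 00100010 10011011 01101001 01100011

Since E_a ⊕ E_b = M1 ⊕ M2, XORing with the guessed M1 bytes yields the corresponding M2 bytes: M2 = (E_a ⊕ E_b) ⊕ M1.
1c xor 6c = 70
4d xor 6f = 22
fc xor 67 = 9b
00 xor 69 = 69
0d xor 6e = 63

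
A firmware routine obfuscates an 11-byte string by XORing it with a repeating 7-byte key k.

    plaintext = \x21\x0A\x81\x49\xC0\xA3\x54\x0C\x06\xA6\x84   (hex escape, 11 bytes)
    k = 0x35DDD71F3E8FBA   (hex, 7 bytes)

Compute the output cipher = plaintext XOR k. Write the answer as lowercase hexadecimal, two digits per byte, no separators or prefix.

The 7-byte key repeats, so the effective keystream is 35 dd d7 1f 3e 8f ba 35 dd d7 1f.
byte 0: 21 xor 35 = 14
byte 1: 0a xor dd = d7
byte 2: 81 xor d7 = 56
byte 3: 49 xor 1f = 56
byte 4: c0 xor 3e = fe
byte 5: a3 xor 8f = 2c
byte 6: 54 xor ba = ee
byte 7: 0c xor 35 = 39
byte 8: 06 xor dd = db
byte 9: a6 xor d7 = 71
byte 10: 84 xor 1f = 9b

14d75656fe2cee39db719b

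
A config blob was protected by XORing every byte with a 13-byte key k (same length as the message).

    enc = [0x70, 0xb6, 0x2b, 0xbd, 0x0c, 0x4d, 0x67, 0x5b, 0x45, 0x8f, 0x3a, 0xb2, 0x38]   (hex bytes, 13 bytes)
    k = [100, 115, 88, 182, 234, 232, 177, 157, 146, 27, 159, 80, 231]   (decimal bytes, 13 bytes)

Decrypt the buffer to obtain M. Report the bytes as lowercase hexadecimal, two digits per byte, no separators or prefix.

14c5730be6a5d6c6d794a5e2df

XOR is its own inverse, so applying the key byte-wise gives the result directly.
byte 0: 01110000 XOR 01100100 = 00010100
byte 1: 10110110 XOR 01110011 = 11000101
byte 2: 00101011 XOR 01011000 = 01110011
byte 3: 10111101 XOR 10110110 = 00001011
byte 4: 00001100 XOR 11101010 = 11100110
byte 5: 01001101 XOR 11101000 = 10100101
byte 6: 01100111 XOR 10110001 = 11010110
byte 7: 01011011 XOR 10011101 = 11000110
byte 8: 01000101 XOR 10010010 = 11010111
byte 9: 10001111 XOR 00011011 = 10010100
byte 10: 00111010 XOR 10011111 = 10100101
byte 11: 10110010 XOR 01010000 = 11100010
byte 12: 00111000 XOR 11100111 = 11011111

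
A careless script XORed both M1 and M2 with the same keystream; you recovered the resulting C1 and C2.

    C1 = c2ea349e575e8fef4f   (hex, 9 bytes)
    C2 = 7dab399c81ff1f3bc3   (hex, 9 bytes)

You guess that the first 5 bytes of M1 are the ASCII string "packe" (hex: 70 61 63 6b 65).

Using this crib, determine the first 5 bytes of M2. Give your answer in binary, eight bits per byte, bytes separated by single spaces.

11001111 00100000 01101110 01101001 10110011

First, C1 ⊕ C2 = (M1 ⊕ K) ⊕ (M2 ⊕ K) = M1 ⊕ M2, so the key drops out. Then M2 = (M1 ⊕ M2) ⊕ M1 over the first 5 bytes.
byte 0: (c2 ⊕ 7d) ⊕ 70 = bf ⊕ 70 = cf
byte 1: (ea ⊕ ab) ⊕ 61 = 41 ⊕ 61 = 20
byte 2: (34 ⊕ 39) ⊕ 63 = 0d ⊕ 63 = 6e
byte 3: (9e ⊕ 9c) ⊕ 6b = 02 ⊕ 6b = 69
byte 4: (57 ⊕ 81) ⊕ 65 = d6 ⊕ 65 = b3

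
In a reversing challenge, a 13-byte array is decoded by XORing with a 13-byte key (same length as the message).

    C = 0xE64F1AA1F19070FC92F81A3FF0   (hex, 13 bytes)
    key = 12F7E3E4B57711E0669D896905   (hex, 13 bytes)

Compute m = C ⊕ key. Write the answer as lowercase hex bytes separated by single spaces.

XOR is its own inverse, so applying the key byte-wise gives the result directly.
e6 xor 12 = f4
4f xor f7 = b8
1a xor e3 = f9
a1 xor e4 = 45
f1 xor b5 = 44
90 xor 77 = e7
70 xor 11 = 61
fc xor e0 = 1c
92 xor 66 = f4
f8 xor 9d = 65
1a xor 89 = 93
3f xor 69 = 56
f0 xor 05 = f5

f4 b8 f9 45 44 e7 61 1c f4 65 93 56 f5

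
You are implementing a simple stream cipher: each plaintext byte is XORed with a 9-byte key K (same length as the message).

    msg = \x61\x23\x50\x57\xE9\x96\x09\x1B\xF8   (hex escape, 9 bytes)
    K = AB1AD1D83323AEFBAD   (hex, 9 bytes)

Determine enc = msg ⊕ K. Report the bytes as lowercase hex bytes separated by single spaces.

XOR is its own inverse, so applying the key byte-wise gives the result directly.
01100001 XOR 10101011 = 11001010
00100011 XOR 00011010 = 00111001
01010000 XOR 11010001 = 10000001
01010111 XOR 11011000 = 10001111
11101001 XOR 00110011 = 11011010
10010110 XOR 00100011 = 10110101
00001001 XOR 10101110 = 10100111
00011011 XOR 11111011 = 11100000
11111000 XOR 10101101 = 01010101

ca 39 81 8f da b5 a7 e0 55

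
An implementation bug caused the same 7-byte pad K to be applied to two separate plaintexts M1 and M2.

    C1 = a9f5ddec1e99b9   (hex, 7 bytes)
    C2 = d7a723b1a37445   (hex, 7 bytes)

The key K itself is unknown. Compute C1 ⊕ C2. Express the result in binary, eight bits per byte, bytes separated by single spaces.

01111110 01010010 11111110 01011101 10111101 11101101 11111100

C1 ⊕ C2 = (M1 ⊕ K) ⊕ (M2 ⊕ K) = M1 ⊕ M2 — the shared key cancels under XOR.
a9 xor d7 = 7e
f5 xor a7 = 52
dd xor 23 = fe
ec xor b1 = 5d
1e xor a3 = bd
99 xor 74 = ed
b9 xor 45 = fc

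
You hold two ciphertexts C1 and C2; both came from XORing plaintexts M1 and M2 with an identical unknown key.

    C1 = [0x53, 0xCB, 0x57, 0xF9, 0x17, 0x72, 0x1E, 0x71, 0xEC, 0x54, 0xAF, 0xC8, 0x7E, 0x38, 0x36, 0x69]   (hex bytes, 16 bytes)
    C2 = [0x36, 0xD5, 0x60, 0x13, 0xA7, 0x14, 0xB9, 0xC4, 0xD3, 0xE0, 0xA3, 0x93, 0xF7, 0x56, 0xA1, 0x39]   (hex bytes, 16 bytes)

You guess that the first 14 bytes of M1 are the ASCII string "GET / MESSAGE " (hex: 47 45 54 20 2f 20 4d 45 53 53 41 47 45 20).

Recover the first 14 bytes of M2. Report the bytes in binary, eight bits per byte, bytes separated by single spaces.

00100010 01011011 01100011 11001010 10011111 01000110 11101010 11110000 01101100 11100111 01001101 00011100 11001100 01001110

First, C1 ⊕ C2 = (M1 ⊕ K) ⊕ (M2 ⊕ K) = M1 ⊕ M2, so the key drops out. Then M2 = (M1 ⊕ M2) ⊕ M1 over the first 14 bytes.
byte 0: (53 ⊕ 36) ⊕ 47 = 65 ⊕ 47 = 22
byte 1: (cb ⊕ d5) ⊕ 45 = 1e ⊕ 45 = 5b
byte 2: (57 ⊕ 60) ⊕ 54 = 37 ⊕ 54 = 63
byte 3: (f9 ⊕ 13) ⊕ 20 = ea ⊕ 20 = ca
byte 4: (17 ⊕ a7) ⊕ 2f = b0 ⊕ 2f = 9f
byte 5: (72 ⊕ 14) ⊕ 20 = 66 ⊕ 20 = 46
byte 6: (1e ⊕ b9) ⊕ 4d = a7 ⊕ 4d = ea
byte 7: (71 ⊕ c4) ⊕ 45 = b5 ⊕ 45 = f0
byte 8: (ec ⊕ d3) ⊕ 53 = 3f ⊕ 53 = 6c
byte 9: (54 ⊕ e0) ⊕ 53 = b4 ⊕ 53 = e7
byte 10: (af ⊕ a3) ⊕ 41 = 0c ⊕ 41 = 4d
byte 11: (c8 ⊕ 93) ⊕ 47 = 5b ⊕ 47 = 1c
byte 12: (7e ⊕ f7) ⊕ 45 = 89 ⊕ 45 = cc
byte 13: (38 ⊕ 56) ⊕ 20 = 6e ⊕ 20 = 4e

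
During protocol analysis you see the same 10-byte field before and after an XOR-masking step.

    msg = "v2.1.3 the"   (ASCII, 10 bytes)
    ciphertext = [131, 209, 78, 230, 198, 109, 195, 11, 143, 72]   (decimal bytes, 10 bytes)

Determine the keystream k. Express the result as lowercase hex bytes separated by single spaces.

Since ciphertext = msg ⊕ k, XORing both sides with msg gives k = msg ⊕ ciphertext.
byte 0: 01110110 xor 10000011 = 11110101
byte 1: 00110010 xor 11010001 = 11100011
byte 2: 00101110 xor 01001110 = 01100000
byte 3: 00110001 xor 11100110 = 11010111
byte 4: 00101110 xor 11000110 = 11101000
byte 5: 00110011 xor 01101101 = 01011110
byte 6: 00100000 xor 11000011 = 11100011
byte 7: 01110100 xor 00001011 = 01111111
byte 8: 01101000 xor 10001111 = 11100111
byte 9: 01100101 xor 01001000 = 00101101

f5 e3 60 d7 e8 5e e3 7f e7 2d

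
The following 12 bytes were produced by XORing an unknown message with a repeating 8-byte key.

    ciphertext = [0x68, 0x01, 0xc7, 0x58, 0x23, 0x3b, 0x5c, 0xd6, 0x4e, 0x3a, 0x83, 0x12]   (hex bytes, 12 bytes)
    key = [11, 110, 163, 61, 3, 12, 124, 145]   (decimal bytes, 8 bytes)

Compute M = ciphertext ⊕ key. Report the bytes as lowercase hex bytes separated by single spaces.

63 6f 64 65 20 37 20 47 45 54 20 2f

The 8-byte key repeats, so the effective keystream is 0b 6e a3 3d 03 0c 7c 91 0b 6e a3 3d.
byte 0: 68 xor 0b = 63
byte 1: 01 xor 6e = 6f
byte 2: c7 xor a3 = 64
byte 3: 58 xor 3d = 65
byte 4: 23 xor 03 = 20
byte 5: 3b xor 0c = 37
byte 6: 5c xor 7c = 20
byte 7: d6 xor 91 = 47
byte 8: 4e xor 0b = 45
byte 9: 3a xor 6e = 54
byte 10: 83 xor a3 = 20
byte 11: 12 xor 3d = 2f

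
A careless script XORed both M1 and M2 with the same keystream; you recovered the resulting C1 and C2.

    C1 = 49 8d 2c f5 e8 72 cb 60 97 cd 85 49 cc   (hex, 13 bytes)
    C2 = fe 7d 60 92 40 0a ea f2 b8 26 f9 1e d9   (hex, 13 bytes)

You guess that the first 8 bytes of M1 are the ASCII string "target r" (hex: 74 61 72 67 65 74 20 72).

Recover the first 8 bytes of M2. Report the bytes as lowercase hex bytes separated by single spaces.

c3 91 3e 00 cd 0c 01 e0

First, C1 ⊕ C2 = (M1 ⊕ K) ⊕ (M2 ⊕ K) = M1 ⊕ M2, so the key drops out. Then M2 = (M1 ⊕ M2) ⊕ M1 over the first 8 bytes.
byte 0: (49 XOR fe) XOR 74 = b7 XOR 74 = c3
byte 1: (8d XOR 7d) XOR 61 = f0 XOR 61 = 91
byte 2: (2c XOR 60) XOR 72 = 4c XOR 72 = 3e
byte 3: (f5 XOR 92) XOR 67 = 67 XOR 67 = 00
byte 4: (e8 XOR 40) XOR 65 = a8 XOR 65 = cd
byte 5: (72 XOR 0a) XOR 74 = 78 XOR 74 = 0c
byte 6: (cb XOR ea) XOR 20 = 21 XOR 20 = 01
byte 7: (60 XOR f2) XOR 72 = 92 XOR 72 = e0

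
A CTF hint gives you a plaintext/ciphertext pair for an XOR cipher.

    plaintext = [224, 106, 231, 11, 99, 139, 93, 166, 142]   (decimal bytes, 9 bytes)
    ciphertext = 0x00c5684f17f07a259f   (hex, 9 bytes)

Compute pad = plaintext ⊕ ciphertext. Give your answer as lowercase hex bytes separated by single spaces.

e0 af 8f 44 74 7b 27 83 11

Since ciphertext = plaintext ⊕ pad, XORing both sides with plaintext gives pad = plaintext ⊕ ciphertext.
byte 0: e0 ⊕ 00 = e0
byte 1: 6a ⊕ c5 = af
byte 2: e7 ⊕ 68 = 8f
byte 3: 0b ⊕ 4f = 44
byte 4: 63 ⊕ 17 = 74
byte 5: 8b ⊕ f0 = 7b
byte 6: 5d ⊕ 7a = 27
byte 7: a6 ⊕ 25 = 83
byte 8: 8e ⊕ 9f = 11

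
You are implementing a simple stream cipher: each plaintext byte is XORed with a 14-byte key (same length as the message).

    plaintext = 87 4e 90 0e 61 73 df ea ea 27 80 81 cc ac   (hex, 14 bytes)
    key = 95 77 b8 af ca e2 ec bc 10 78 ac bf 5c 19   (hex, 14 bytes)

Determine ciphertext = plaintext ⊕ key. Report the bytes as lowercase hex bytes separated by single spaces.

135 ⊕ 149 =  18
 78 ⊕ 119 =  57
144 ⊕ 184 =  40
 14 ⊕ 175 = 161
 97 ⊕ 202 = 171
115 ⊕ 226 = 145
223 ⊕ 236 =  51
234 ⊕ 188 =  86
234 ⊕  16 = 250
 39 ⊕ 120 =  95
128 ⊕ 172 =  44
129 ⊕ 191 =  62
204 ⊕  92 = 144
172 ⊕  25 = 181

12 39 28 a1 ab 91 33 56 fa 5f 2c 3e 90 b5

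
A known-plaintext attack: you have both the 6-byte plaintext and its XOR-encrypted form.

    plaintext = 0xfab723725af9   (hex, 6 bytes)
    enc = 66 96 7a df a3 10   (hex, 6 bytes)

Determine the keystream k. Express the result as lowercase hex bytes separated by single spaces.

9c 21 59 ad f9 e9

Since enc = plaintext ⊕ k, XORing both sides with plaintext gives k = plaintext ⊕ enc.
byte 0: fa ⊕ 66 = 9c
byte 1: b7 ⊕ 96 = 21
byte 2: 23 ⊕ 7a = 59
byte 3: 72 ⊕ df = ad
byte 4: 5a ⊕ a3 = f9
byte 5: f9 ⊕ 10 = e9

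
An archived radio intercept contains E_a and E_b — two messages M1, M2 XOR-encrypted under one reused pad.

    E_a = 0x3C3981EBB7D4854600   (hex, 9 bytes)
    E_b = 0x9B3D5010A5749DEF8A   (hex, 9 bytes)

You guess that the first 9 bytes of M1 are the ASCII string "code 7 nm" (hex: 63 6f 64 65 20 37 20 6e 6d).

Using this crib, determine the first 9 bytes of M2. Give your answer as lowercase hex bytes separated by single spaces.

c4 6b b5 9e 32 97 38 c7 e7

First, E_a ⊕ E_b = (M1 ⊕ K) ⊕ (M2 ⊕ K) = M1 ⊕ M2, so the key drops out. Then M2 = (M1 ⊕ M2) ⊕ M1 over the first 9 bytes.
byte 0: (3c ^ 9b) ^ 63 = a7 ^ 63 = c4
byte 1: (39 ^ 3d) ^ 6f = 04 ^ 6f = 6b
byte 2: (81 ^ 50) ^ 64 = d1 ^ 64 = b5
byte 3: (eb ^ 10) ^ 65 = fb ^ 65 = 9e
byte 4: (b7 ^ a5) ^ 20 = 12 ^ 20 = 32
byte 5: (d4 ^ 74) ^ 37 = a0 ^ 37 = 97
byte 6: (85 ^ 9d) ^ 20 = 18 ^ 20 = 38
byte 7: (46 ^ ef) ^ 6e = a9 ^ 6e = c7
byte 8: (00 ^ 8a) ^ 6d = 8a ^ 6d = e7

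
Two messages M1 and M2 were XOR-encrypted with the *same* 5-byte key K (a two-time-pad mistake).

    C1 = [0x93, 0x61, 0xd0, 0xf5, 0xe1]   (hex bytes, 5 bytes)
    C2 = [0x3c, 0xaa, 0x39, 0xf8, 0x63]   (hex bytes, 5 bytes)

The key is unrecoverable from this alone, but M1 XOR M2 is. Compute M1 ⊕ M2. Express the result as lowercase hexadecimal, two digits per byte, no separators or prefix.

C1 ⊕ C2 = (M1 ⊕ K) ⊕ (M2 ⊕ K) = M1 ⊕ M2 — the shared key cancels under XOR.
byte 0: 147 ^  60 = 175
byte 1:  97 ^ 170 = 203
byte 2: 208 ^  57 = 233
byte 3: 245 ^ 248 =  13
byte 4: 225 ^  99 = 130

afcbe90d82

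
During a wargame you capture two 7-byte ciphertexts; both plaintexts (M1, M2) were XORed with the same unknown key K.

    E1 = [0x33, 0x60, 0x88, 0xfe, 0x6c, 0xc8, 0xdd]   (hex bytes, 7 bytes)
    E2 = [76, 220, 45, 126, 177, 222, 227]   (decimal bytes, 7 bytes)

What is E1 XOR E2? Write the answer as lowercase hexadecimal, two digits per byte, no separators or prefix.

E1 ⊕ E2 = (M1 ⊕ K) ⊕ (M2 ⊕ K) = M1 ⊕ M2 — the shared key cancels under XOR.
00110011 XOR 01001100 = 01111111
01100000 XOR 11011100 = 10111100
10001000 XOR 00101101 = 10100101
11111110 XOR 01111110 = 10000000
01101100 XOR 10110001 = 11011101
11001000 XOR 11011110 = 00010110
11011101 XOR 11100011 = 00111110

7fbca580dd163e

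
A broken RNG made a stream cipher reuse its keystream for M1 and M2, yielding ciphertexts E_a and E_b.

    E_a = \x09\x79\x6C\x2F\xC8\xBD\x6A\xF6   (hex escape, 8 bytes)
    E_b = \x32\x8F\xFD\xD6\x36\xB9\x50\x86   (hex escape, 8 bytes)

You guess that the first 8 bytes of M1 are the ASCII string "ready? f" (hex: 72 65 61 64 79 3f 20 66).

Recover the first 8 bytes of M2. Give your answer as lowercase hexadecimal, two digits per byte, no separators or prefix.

First, E_a ⊕ E_b = (M1 ⊕ K) ⊕ (M2 ⊕ K) = M1 ⊕ M2, so the key drops out. Then M2 = (M1 ⊕ M2) ⊕ M1 over the first 8 bytes.
byte 0: (09 xor 32) xor 72 = 3b xor 72 = 49
byte 1: (79 xor 8f) xor 65 = f6 xor 65 = 93
byte 2: (6c xor fd) xor 61 = 91 xor 61 = f0
byte 3: (2f xor d6) xor 64 = f9 xor 64 = 9d
byte 4: (c8 xor 36) xor 79 = fe xor 79 = 87
byte 5: (bd xor b9) xor 3f = 04 xor 3f = 3b
byte 6: (6a xor 50) xor 20 = 3a xor 20 = 1a
byte 7: (f6 xor 86) xor 66 = 70 xor 66 = 16

4993f09d873b1a16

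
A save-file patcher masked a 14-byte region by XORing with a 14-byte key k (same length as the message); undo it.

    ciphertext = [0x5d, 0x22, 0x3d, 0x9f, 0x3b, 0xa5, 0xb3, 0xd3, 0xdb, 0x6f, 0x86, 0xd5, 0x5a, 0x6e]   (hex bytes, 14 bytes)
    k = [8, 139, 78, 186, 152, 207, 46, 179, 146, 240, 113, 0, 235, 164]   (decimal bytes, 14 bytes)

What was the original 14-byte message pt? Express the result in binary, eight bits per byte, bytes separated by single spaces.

01010101 10101001 01110011 00100101 10100011 01101010 10011101 01100000 01001001 10011111 11110111 11010101 10110001 11001010

5d XOR 08 = 55
22 XOR 8b = a9
3d XOR 4e = 73
9f XOR ba = 25
3b XOR 98 = a3
a5 XOR cf = 6a
b3 XOR 2e = 9d
d3 XOR b3 = 60
db XOR 92 = 49
6f XOR f0 = 9f
86 XOR 71 = f7
d5 XOR 00 = d5
5a XOR eb = b1
6e XOR a4 = ca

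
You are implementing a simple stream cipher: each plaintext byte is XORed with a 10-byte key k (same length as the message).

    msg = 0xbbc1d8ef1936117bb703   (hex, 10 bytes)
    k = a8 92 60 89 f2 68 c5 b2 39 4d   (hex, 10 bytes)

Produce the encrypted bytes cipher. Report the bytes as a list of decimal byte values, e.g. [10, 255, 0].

XOR is its own inverse, so applying the key byte-wise gives the result directly.
bb xor a8 = 13
c1 xor 92 = 53
d8 xor 60 = b8
ef xor 89 = 66
19 xor f2 = eb
36 xor 68 = 5e
11 xor c5 = d4
7b xor b2 = c9
b7 xor 39 = 8e
03 xor 4d = 4e

[19, 83, 184, 102, 235, 94, 212, 201, 142, 78]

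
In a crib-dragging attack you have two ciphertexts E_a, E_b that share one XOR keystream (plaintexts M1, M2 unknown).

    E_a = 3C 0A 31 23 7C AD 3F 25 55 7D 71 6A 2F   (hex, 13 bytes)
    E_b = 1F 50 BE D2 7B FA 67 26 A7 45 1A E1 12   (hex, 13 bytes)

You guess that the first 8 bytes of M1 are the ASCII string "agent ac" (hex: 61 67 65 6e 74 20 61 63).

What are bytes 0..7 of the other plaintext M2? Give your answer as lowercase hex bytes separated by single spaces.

First, E_a ⊕ E_b = (M1 ⊕ K) ⊕ (M2 ⊕ K) = M1 ⊕ M2, so the key drops out. Then M2 = (M1 ⊕ M2) ⊕ M1 over the first 8 bytes.
byte 0: (3c ⊕ 1f) ⊕ 61 = 23 ⊕ 61 = 42
byte 1: (0a ⊕ 50) ⊕ 67 = 5a ⊕ 67 = 3d
byte 2: (31 ⊕ be) ⊕ 65 = 8f ⊕ 65 = ea
byte 3: (23 ⊕ d2) ⊕ 6e = f1 ⊕ 6e = 9f
byte 4: (7c ⊕ 7b) ⊕ 74 = 07 ⊕ 74 = 73
byte 5: (ad ⊕ fa) ⊕ 20 = 57 ⊕ 20 = 77
byte 6: (3f ⊕ 67) ⊕ 61 = 58 ⊕ 61 = 39
byte 7: (25 ⊕ 26) ⊕ 63 = 03 ⊕ 63 = 60

42 3d ea 9f 73 77 39 60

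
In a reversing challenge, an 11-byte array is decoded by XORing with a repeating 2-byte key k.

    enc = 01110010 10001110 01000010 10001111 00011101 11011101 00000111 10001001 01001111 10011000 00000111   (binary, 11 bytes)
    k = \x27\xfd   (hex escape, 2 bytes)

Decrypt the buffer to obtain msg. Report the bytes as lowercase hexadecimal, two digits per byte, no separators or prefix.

557365723a202074686520

The 2-byte key repeats, so the effective keystream is 27 fd 27 fd 27 fd 27 fd 27 fd 27.
byte 0: 72 xor 27 = 55
byte 1: 8e xor fd = 73
byte 2: 42 xor 27 = 65
byte 3: 8f xor fd = 72
byte 4: 1d xor 27 = 3a
byte 5: dd xor fd = 20
byte 6: 07 xor 27 = 20
byte 7: 89 xor fd = 74
byte 8: 4f xor 27 = 68
byte 9: 98 xor fd = 65
byte 10: 07 xor 27 = 20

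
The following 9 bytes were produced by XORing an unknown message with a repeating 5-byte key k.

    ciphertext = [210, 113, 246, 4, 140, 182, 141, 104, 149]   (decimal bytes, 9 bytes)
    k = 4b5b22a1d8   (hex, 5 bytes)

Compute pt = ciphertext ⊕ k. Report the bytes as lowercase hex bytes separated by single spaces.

The 5-byte key repeats, so the effective keystream is 4b 5b 22 a1 d8 4b 5b 22 a1.
byte 0: d2 ⊕ 4b = 99
byte 1: 71 ⊕ 5b = 2a
byte 2: f6 ⊕ 22 = d4
byte 3: 04 ⊕ a1 = a5
byte 4: 8c ⊕ d8 = 54
byte 5: b6 ⊕ 4b = fd
byte 6: 8d ⊕ 5b = d6
byte 7: 68 ⊕ 22 = 4a
byte 8: 95 ⊕ a1 = 34

99 2a d4 a5 54 fd d6 4a 34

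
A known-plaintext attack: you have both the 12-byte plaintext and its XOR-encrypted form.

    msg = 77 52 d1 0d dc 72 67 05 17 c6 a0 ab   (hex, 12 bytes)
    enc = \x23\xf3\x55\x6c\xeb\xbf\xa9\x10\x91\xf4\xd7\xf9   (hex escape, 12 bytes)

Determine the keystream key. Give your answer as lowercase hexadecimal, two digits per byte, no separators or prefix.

Since enc = msg ⊕ key, XORing both sides with msg gives key = msg ⊕ enc.
77 ^ 23 = 54
52 ^ f3 = a1
d1 ^ 55 = 84
0d ^ 6c = 61
dc ^ eb = 37
72 ^ bf = cd
67 ^ a9 = ce
05 ^ 10 = 15
17 ^ 91 = 86
c6 ^ f4 = 32
a0 ^ d7 = 77
ab ^ f9 = 52

54a1846137cdce1586327752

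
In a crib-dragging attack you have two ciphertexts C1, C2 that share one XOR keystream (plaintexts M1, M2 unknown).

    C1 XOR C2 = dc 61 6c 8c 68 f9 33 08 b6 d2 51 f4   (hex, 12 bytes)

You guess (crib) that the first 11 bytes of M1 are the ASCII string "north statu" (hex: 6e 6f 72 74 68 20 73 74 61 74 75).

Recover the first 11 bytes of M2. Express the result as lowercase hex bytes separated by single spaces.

b2 0e 1e f8 00 d9 40 7c d7 a6 24

Since C1 ⊕ C2 = M1 ⊕ M2, XORing with the guessed M1 bytes yields the corresponding M2 bytes: M2 = (C1 ⊕ C2) ⊕ M1.
byte 0: 11011100 ⊕ 01101110 = 10110010
byte 1: 01100001 ⊕ 01101111 = 00001110
byte 2: 01101100 ⊕ 01110010 = 00011110
byte 3: 10001100 ⊕ 01110100 = 11111000
byte 4: 01101000 ⊕ 01101000 = 00000000
byte 5: 11111001 ⊕ 00100000 = 11011001
byte 6: 00110011 ⊕ 01110011 = 01000000
byte 7: 00001000 ⊕ 01110100 = 01111100
byte 8: 10110110 ⊕ 01100001 = 11010111
byte 9: 11010010 ⊕ 01110100 = 10100110
byte 10: 01010001 ⊕ 01110101 = 00100100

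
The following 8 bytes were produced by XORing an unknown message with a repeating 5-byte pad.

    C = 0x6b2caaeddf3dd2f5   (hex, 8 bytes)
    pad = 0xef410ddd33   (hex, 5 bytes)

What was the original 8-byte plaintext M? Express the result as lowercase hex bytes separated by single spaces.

84 6d a7 30 ec d2 93 f8

The 5-byte key repeats, so the effective keystream is ef 41 0d dd 33 ef 41 0d.
byte 0: 6b ⊕ ef = 84
byte 1: 2c ⊕ 41 = 6d
byte 2: aa ⊕ 0d = a7
byte 3: ed ⊕ dd = 30
byte 4: df ⊕ 33 = ec
byte 5: 3d ⊕ ef = d2
byte 6: d2 ⊕ 41 = 93
byte 7: f5 ⊕ 0d = f8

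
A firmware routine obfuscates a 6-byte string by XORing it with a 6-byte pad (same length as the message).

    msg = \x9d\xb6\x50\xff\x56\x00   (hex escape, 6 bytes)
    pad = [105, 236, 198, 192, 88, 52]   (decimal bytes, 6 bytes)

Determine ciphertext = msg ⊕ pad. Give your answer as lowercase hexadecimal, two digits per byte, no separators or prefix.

f45a963f0e34

9d ^ 69 = f4
b6 ^ ec = 5a
50 ^ c6 = 96
ff ^ c0 = 3f
56 ^ 58 = 0e
00 ^ 34 = 34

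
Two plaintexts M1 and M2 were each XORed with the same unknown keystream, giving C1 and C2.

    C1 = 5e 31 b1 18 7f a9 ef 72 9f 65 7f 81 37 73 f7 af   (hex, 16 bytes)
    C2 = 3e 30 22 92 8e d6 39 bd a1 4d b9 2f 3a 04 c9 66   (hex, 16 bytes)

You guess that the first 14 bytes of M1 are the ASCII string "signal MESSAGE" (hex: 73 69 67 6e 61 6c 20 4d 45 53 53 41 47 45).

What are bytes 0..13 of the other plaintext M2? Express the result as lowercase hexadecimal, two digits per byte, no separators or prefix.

1368f4e49013f6827b7b95ef4a32

First, C1 ⊕ C2 = (M1 ⊕ K) ⊕ (M2 ⊕ K) = M1 ⊕ M2, so the key drops out. Then M2 = (M1 ⊕ M2) ⊕ M1 over the first 14 bytes.
byte 0: (5e ⊕ 3e) ⊕ 73 = 60 ⊕ 73 = 13
byte 1: (31 ⊕ 30) ⊕ 69 = 01 ⊕ 69 = 68
byte 2: (b1 ⊕ 22) ⊕ 67 = 93 ⊕ 67 = f4
byte 3: (18 ⊕ 92) ⊕ 6e = 8a ⊕ 6e = e4
byte 4: (7f ⊕ 8e) ⊕ 61 = f1 ⊕ 61 = 90
byte 5: (a9 ⊕ d6) ⊕ 6c = 7f ⊕ 6c = 13
byte 6: (ef ⊕ 39) ⊕ 20 = d6 ⊕ 20 = f6
byte 7: (72 ⊕ bd) ⊕ 4d = cf ⊕ 4d = 82
byte 8: (9f ⊕ a1) ⊕ 45 = 3e ⊕ 45 = 7b
byte 9: (65 ⊕ 4d) ⊕ 53 = 28 ⊕ 53 = 7b
byte 10: (7f ⊕ b9) ⊕ 53 = c6 ⊕ 53 = 95
byte 11: (81 ⊕ 2f) ⊕ 41 = ae ⊕ 41 = ef
byte 12: (37 ⊕ 3a) ⊕ 47 = 0d ⊕ 47 = 4a
byte 13: (73 ⊕ 04) ⊕ 45 = 77 ⊕ 45 = 32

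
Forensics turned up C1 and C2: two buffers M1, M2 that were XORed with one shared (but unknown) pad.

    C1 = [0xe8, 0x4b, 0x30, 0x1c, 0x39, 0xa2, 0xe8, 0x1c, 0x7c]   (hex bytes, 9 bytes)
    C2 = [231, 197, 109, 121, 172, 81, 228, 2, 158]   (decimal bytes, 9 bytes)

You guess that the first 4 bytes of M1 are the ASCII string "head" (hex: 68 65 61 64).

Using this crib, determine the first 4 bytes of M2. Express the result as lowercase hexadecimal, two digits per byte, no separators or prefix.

67eb3c01

First, C1 ⊕ C2 = (M1 ⊕ K) ⊕ (M2 ⊕ K) = M1 ⊕ M2, so the key drops out. Then M2 = (M1 ⊕ M2) ⊕ M1 over the first 4 bytes.
byte 0: (e8 ⊕ e7) ⊕ 68 = 0f ⊕ 68 = 67
byte 1: (4b ⊕ c5) ⊕ 65 = 8e ⊕ 65 = eb
byte 2: (30 ⊕ 6d) ⊕ 61 = 5d ⊕ 61 = 3c
byte 3: (1c ⊕ 79) ⊕ 64 = 65 ⊕ 64 = 01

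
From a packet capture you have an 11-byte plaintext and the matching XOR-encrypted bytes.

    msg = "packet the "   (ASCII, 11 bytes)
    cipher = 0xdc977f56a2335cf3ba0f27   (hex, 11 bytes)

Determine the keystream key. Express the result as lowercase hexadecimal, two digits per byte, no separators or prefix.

acf61c3dc7477c87d26a07

Since cipher = msg ⊕ key, XORing both sides with msg gives key = msg ⊕ cipher.
70 xor dc = ac
61 xor 97 = f6
63 xor 7f = 1c
6b xor 56 = 3d
65 xor a2 = c7
74 xor 33 = 47
20 xor 5c = 7c
74 xor f3 = 87
68 xor ba = d2
65 xor 0f = 6a
20 xor 27 = 07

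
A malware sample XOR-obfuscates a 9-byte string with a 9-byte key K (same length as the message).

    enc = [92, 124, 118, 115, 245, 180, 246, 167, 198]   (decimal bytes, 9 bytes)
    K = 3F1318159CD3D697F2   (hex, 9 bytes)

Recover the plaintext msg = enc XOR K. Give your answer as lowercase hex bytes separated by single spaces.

 92 ^  63 =  99
124 ^  19 = 111
118 ^  24 = 110
115 ^  21 = 102
245 ^ 156 = 105
180 ^ 211 = 103
246 ^ 214 =  32
167 ^ 151 =  48
198 ^ 242 =  52

63 6f 6e 66 69 67 20 30 34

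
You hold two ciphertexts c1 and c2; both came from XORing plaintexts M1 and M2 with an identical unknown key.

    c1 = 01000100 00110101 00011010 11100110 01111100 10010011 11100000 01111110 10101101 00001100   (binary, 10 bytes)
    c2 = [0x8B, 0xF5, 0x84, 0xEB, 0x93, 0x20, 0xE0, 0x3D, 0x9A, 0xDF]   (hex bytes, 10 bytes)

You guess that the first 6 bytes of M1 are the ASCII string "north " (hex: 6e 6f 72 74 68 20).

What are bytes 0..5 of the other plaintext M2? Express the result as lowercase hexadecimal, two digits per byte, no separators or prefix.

First, c1 ⊕ c2 = (M1 ⊕ K) ⊕ (M2 ⊕ K) = M1 ⊕ M2, so the key drops out. Then M2 = (M1 ⊕ M2) ⊕ M1 over the first 6 bytes.
byte 0: (44 XOR 8b) XOR 6e = cf XOR 6e = a1
byte 1: (35 XOR f5) XOR 6f = c0 XOR 6f = af
byte 2: (1a XOR 84) XOR 72 = 9e XOR 72 = ec
byte 3: (e6 XOR eb) XOR 74 = 0d XOR 74 = 79
byte 4: (7c XOR 93) XOR 68 = ef XOR 68 = 87
byte 5: (93 XOR 20) XOR 20 = b3 XOR 20 = 93

a1afec798793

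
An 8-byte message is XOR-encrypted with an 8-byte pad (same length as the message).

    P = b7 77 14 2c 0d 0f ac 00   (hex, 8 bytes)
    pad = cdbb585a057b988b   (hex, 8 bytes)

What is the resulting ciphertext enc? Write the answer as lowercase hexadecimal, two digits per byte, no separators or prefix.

7acc4c760874348b

XOR is its own inverse, so applying the key byte-wise gives the result directly.
b7 XOR cd = 7a
77 XOR bb = cc
14 XOR 58 = 4c
2c XOR 5a = 76
0d XOR 05 = 08
0f XOR 7b = 74
ac XOR 98 = 34
00 XOR 8b = 8b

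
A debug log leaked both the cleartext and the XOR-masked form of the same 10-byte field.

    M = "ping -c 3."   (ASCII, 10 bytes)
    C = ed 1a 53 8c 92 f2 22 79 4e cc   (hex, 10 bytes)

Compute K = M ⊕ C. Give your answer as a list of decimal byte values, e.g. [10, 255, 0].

Since C = M ⊕ K, XORing both sides with M gives K = M ⊕ C.
byte 0: 112 ^ 237 = 157
byte 1: 105 ^  26 = 115
byte 2: 110 ^  83 =  61
byte 3: 103 ^ 140 = 235
byte 4:  32 ^ 146 = 178
byte 5:  45 ^ 242 = 223
byte 6:  99 ^  34 =  65
byte 7:  32 ^ 121 =  89
byte 8:  51 ^  78 = 125
byte 9:  46 ^ 204 = 226

[157, 115, 61, 235, 178, 223, 65, 89, 125, 226]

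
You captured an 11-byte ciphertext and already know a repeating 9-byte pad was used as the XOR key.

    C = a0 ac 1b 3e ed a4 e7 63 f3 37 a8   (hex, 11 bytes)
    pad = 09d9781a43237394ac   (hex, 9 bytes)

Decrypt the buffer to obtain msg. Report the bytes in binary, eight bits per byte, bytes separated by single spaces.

The 9-byte key repeats, so the effective keystream is 09 d9 78 1a 43 23 73 94 ac 09 d9.
byte 0: a0 ⊕ 09 = a9
byte 1: ac ⊕ d9 = 75
byte 2: 1b ⊕ 78 = 63
byte 3: 3e ⊕ 1a = 24
byte 4: ed ⊕ 43 = ae
byte 5: a4 ⊕ 23 = 87
byte 6: e7 ⊕ 73 = 94
byte 7: 63 ⊕ 94 = f7
byte 8: f3 ⊕ ac = 5f
byte 9: 37 ⊕ 09 = 3e
byte 10: a8 ⊕ d9 = 71

10101001 01110101 01100011 00100100 10101110 10000111 10010100 11110111 01011111 00111110 01110001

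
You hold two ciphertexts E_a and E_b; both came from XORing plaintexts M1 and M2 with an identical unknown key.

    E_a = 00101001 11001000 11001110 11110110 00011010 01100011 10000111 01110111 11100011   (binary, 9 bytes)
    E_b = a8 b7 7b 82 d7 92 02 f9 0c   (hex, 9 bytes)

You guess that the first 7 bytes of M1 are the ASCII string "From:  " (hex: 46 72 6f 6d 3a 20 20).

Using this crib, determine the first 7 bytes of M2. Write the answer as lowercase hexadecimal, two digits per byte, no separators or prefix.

First, E_a ⊕ E_b = (M1 ⊕ K) ⊕ (M2 ⊕ K) = M1 ⊕ M2, so the key drops out. Then M2 = (M1 ⊕ M2) ⊕ M1 over the first 7 bytes.
byte 0: (29 xor a8) xor 46 = 81 xor 46 = c7
byte 1: (c8 xor b7) xor 72 = 7f xor 72 = 0d
byte 2: (ce xor 7b) xor 6f = b5 xor 6f = da
byte 3: (f6 xor 82) xor 6d = 74 xor 6d = 19
byte 4: (1a xor d7) xor 3a = cd xor 3a = f7
byte 5: (63 xor 92) xor 20 = f1 xor 20 = d1
byte 6: (87 xor 02) xor 20 = 85 xor 20 = a5

c70dda19f7d1a5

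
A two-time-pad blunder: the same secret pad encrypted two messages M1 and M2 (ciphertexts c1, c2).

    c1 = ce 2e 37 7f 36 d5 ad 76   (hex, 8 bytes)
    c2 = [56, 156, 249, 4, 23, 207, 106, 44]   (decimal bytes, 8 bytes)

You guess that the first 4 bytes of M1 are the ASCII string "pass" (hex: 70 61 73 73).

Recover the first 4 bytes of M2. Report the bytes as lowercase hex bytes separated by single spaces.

First, c1 ⊕ c2 = (M1 ⊕ K) ⊕ (M2 ⊕ K) = M1 ⊕ M2, so the key drops out. Then M2 = (M1 ⊕ M2) ⊕ M1 over the first 4 bytes.
byte 0: (ce ^ 38) ^ 70 = f6 ^ 70 = 86
byte 1: (2e ^ 9c) ^ 61 = b2 ^ 61 = d3
byte 2: (37 ^ f9) ^ 73 = ce ^ 73 = bd
byte 3: (7f ^ 04) ^ 73 = 7b ^ 73 = 08

86 d3 bd 08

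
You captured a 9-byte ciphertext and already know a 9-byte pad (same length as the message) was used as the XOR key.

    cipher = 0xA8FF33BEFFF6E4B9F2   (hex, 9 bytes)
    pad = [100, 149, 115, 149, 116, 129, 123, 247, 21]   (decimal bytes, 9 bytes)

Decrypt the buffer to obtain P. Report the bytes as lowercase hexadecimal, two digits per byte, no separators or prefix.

cc6a402b8b779f4ee7

XOR is its own inverse, so applying the key byte-wise gives the result directly.
10101000 ^ 01100100 = 11001100
11111111 ^ 10010101 = 01101010
00110011 ^ 01110011 = 01000000
10111110 ^ 10010101 = 00101011
11111111 ^ 01110100 = 10001011
11110110 ^ 10000001 = 01110111
11100100 ^ 01111011 = 10011111
10111001 ^ 11110111 = 01001110
11110010 ^ 00010101 = 11100111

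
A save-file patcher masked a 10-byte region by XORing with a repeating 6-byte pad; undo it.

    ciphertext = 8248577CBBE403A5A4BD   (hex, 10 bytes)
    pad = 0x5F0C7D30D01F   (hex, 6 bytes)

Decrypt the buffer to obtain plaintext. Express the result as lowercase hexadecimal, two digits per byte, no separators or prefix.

The 6-byte key repeats, so the effective keystream is 5f 0c 7d 30 d0 1f 5f 0c 7d 30.
byte 0: 10000010 XOR 01011111 = 11011101
byte 1: 01001000 XOR 00001100 = 01000100
byte 2: 01010111 XOR 01111101 = 00101010
byte 3: 01111100 XOR 00110000 = 01001100
byte 4: 10111011 XOR 11010000 = 01101011
byte 5: 11100100 XOR 00011111 = 11111011
byte 6: 00000011 XOR 01011111 = 01011100
byte 7: 10100101 XOR 00001100 = 10101001
byte 8: 10100100 XOR 01111101 = 11011001
byte 9: 10111101 XOR 00110000 = 10001101

dd442a4c6bfb5ca9d98d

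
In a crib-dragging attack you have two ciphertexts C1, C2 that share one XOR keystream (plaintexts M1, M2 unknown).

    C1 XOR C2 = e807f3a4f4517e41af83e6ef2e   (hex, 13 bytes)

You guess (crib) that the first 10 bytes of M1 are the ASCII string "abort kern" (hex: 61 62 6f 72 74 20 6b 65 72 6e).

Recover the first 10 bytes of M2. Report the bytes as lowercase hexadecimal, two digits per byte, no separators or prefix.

89659cd680711524dded

Since C1 ⊕ C2 = M1 ⊕ M2, XORing with the guessed M1 bytes yields the corresponding M2 bytes: M2 = (C1 ⊕ C2) ⊕ M1.
e8 ⊕ 61 = 89
07 ⊕ 62 = 65
f3 ⊕ 6f = 9c
a4 ⊕ 72 = d6
f4 ⊕ 74 = 80
51 ⊕ 20 = 71
7e ⊕ 6b = 15
41 ⊕ 65 = 24
af ⊕ 72 = dd
83 ⊕ 6e = ed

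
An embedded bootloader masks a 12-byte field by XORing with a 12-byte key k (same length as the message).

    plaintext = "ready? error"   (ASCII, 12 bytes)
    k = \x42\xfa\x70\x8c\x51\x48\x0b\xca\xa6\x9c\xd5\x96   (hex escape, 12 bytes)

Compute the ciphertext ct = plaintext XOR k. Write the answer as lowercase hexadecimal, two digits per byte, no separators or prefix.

XOR is its own inverse, so applying the key byte-wise gives the result directly.
byte 0: 01110010 ⊕ 01000010 = 00110000
byte 1: 01100101 ⊕ 11111010 = 10011111
byte 2: 01100001 ⊕ 01110000 = 00010001
byte 3: 01100100 ⊕ 10001100 = 11101000
byte 4: 01111001 ⊕ 01010001 = 00101000
byte 5: 00111111 ⊕ 01001000 = 01110111
byte 6: 00100000 ⊕ 00001011 = 00101011
byte 7: 01100101 ⊕ 11001010 = 10101111
byte 8: 01110010 ⊕ 10100110 = 11010100
byte 9: 01110010 ⊕ 10011100 = 11101110
byte 10: 01101111 ⊕ 11010101 = 10111010
byte 11: 01110010 ⊕ 10010110 = 11100100

309f11e828772bafd4eebae4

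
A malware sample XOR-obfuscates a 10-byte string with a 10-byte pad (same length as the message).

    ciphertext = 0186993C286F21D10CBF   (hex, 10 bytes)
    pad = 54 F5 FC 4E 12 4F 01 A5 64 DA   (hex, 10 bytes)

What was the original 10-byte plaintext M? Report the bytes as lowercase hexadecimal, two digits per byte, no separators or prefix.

557365723a2020746865

XOR is its own inverse, so applying the key byte-wise gives the result directly.
00000001 XOR 01010100 = 01010101
10000110 XOR 11110101 = 01110011
10011001 XOR 11111100 = 01100101
00111100 XOR 01001110 = 01110010
00101000 XOR 00010010 = 00111010
01101111 XOR 01001111 = 00100000
00100001 XOR 00000001 = 00100000
11010001 XOR 10100101 = 01110100
00001100 XOR 01100100 = 01101000
10111111 XOR 11011010 = 01100101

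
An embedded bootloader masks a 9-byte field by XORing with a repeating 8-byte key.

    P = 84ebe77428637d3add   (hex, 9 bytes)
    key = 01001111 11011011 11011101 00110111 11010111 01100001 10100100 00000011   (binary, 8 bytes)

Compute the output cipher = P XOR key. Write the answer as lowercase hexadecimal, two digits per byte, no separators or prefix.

cb303a43ff02d93992

The 8-byte key repeats, so the effective keystream is 4f db dd 37 d7 61 a4 03 4f.
byte 0: 84 ^ 4f = cb
byte 1: eb ^ db = 30
byte 2: e7 ^ dd = 3a
byte 3: 74 ^ 37 = 43
byte 4: 28 ^ d7 = ff
byte 5: 63 ^ 61 = 02
byte 6: 7d ^ a4 = d9
byte 7: 3a ^ 03 = 39
byte 8: dd ^ 4f = 92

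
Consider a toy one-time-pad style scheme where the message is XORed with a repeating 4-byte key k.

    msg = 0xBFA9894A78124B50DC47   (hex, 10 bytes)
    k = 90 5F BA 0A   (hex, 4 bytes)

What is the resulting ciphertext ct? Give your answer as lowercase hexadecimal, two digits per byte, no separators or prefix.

The 4-byte key repeats, so the effective keystream is 90 5f ba 0a 90 5f ba 0a 90 5f.
byte 0: bf ⊕ 90 = 2f
byte 1: a9 ⊕ 5f = f6
byte 2: 89 ⊕ ba = 33
byte 3: 4a ⊕ 0a = 40
byte 4: 78 ⊕ 90 = e8
byte 5: 12 ⊕ 5f = 4d
byte 6: 4b ⊕ ba = f1
byte 7: 50 ⊕ 0a = 5a
byte 8: dc ⊕ 90 = 4c
byte 9: 47 ⊕ 5f = 18

2ff63340e84df15a4c18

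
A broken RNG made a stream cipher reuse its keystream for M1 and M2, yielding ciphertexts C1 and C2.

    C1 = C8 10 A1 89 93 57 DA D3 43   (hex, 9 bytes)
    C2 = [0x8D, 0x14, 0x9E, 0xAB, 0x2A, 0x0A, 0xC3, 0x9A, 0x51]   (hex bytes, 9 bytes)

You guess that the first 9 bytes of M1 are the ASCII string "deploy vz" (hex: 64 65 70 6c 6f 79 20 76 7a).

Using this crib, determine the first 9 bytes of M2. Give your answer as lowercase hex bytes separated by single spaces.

First, C1 ⊕ C2 = (M1 ⊕ K) ⊕ (M2 ⊕ K) = M1 ⊕ M2, so the key drops out. Then M2 = (M1 ⊕ M2) ⊕ M1 over the first 9 bytes.
byte 0: (c8 XOR 8d) XOR 64 = 45 XOR 64 = 21
byte 1: (10 XOR 14) XOR 65 = 04 XOR 65 = 61
byte 2: (a1 XOR 9e) XOR 70 = 3f XOR 70 = 4f
byte 3: (89 XOR ab) XOR 6c = 22 XOR 6c = 4e
byte 4: (93 XOR 2a) XOR 6f = b9 XOR 6f = d6
byte 5: (57 XOR 0a) XOR 79 = 5d XOR 79 = 24
byte 6: (da XOR c3) XOR 20 = 19 XOR 20 = 39
byte 7: (d3 XOR 9a) XOR 76 = 49 XOR 76 = 3f
byte 8: (43 XOR 51) XOR 7a = 12 XOR 7a = 68

21 61 4f 4e d6 24 39 3f 68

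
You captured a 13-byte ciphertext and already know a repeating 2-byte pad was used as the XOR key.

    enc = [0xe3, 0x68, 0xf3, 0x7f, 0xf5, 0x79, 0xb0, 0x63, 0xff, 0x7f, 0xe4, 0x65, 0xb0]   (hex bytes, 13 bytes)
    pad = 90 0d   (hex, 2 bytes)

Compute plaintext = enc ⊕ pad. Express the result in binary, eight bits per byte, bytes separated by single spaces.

01110011 01100101 01100011 01110010 01100101 01110100 00100000 01101110 01101111 01110010 01110100 01101000 00100000

The 2-byte key repeats, so the effective keystream is 90 0d 90 0d 90 0d 90 0d 90 0d 90 0d 90.
byte 0: e3 ^ 90 = 73
byte 1: 68 ^ 0d = 65
byte 2: f3 ^ 90 = 63
byte 3: 7f ^ 0d = 72
byte 4: f5 ^ 90 = 65
byte 5: 79 ^ 0d = 74
byte 6: b0 ^ 90 = 20
byte 7: 63 ^ 0d = 6e
byte 8: ff ^ 90 = 6f
byte 9: 7f ^ 0d = 72
byte 10: e4 ^ 90 = 74
byte 11: 65 ^ 0d = 68
byte 12: b0 ^ 90 = 20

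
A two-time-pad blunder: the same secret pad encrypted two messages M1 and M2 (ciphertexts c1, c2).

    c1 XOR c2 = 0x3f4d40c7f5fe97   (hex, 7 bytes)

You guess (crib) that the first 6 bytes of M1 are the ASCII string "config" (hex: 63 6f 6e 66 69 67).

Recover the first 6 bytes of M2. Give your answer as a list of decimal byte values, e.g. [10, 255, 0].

Since c1 ⊕ c2 = M1 ⊕ M2, XORing with the guessed M1 bytes yields the corresponding M2 bytes: M2 = (c1 ⊕ c2) ⊕ M1.
 63 ⊕  99 =  92
 77 ⊕ 111 =  34
 64 ⊕ 110 =  46
199 ⊕ 102 = 161
245 ⊕ 105 = 156
254 ⊕ 103 = 153

[92, 34, 46, 161, 156, 153]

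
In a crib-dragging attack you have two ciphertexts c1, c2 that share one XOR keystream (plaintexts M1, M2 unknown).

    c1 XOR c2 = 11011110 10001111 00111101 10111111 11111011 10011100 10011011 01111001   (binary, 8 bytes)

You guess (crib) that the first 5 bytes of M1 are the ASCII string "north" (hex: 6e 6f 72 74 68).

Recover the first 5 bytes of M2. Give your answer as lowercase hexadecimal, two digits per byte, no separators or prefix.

b0e04fcb93

Since c1 ⊕ c2 = M1 ⊕ M2, XORing with the guessed M1 bytes yields the corresponding M2 bytes: M2 = (c1 ⊕ c2) ⊕ M1.
de ⊕ 6e = b0
8f ⊕ 6f = e0
3d ⊕ 72 = 4f
bf ⊕ 74 = cb
fb ⊕ 68 = 93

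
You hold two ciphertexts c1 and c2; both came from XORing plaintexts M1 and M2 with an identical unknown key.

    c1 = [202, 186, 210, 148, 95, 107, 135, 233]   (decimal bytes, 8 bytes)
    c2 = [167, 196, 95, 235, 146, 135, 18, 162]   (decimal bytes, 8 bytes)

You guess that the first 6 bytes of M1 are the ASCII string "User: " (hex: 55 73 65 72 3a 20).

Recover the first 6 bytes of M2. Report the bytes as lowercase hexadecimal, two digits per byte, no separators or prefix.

380de80df7cc

First, c1 ⊕ c2 = (M1 ⊕ K) ⊕ (M2 ⊕ K) = M1 ⊕ M2, so the key drops out. Then M2 = (M1 ⊕ M2) ⊕ M1 over the first 6 bytes.
byte 0: (ca XOR a7) XOR 55 = 6d XOR 55 = 38
byte 1: (ba XOR c4) XOR 73 = 7e XOR 73 = 0d
byte 2: (d2 XOR 5f) XOR 65 = 8d XOR 65 = e8
byte 3: (94 XOR eb) XOR 72 = 7f XOR 72 = 0d
byte 4: (5f XOR 92) XOR 3a = cd XOR 3a = f7
byte 5: (6b XOR 87) XOR 20 = ec XOR 20 = cc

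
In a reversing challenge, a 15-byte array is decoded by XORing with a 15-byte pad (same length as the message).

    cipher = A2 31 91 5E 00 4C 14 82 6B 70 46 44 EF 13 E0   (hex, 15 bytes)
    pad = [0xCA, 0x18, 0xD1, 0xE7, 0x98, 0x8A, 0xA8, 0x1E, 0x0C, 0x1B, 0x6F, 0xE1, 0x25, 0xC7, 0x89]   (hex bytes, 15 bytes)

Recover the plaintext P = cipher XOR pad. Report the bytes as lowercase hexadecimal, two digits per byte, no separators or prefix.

682940b998c6bc9c676b29a5cad469

XOR is its own inverse, so applying the key byte-wise gives the result directly.
byte 0: a2 XOR ca = 68
byte 1: 31 XOR 18 = 29
byte 2: 91 XOR d1 = 40
byte 3: 5e XOR e7 = b9
byte 4: 00 XOR 98 = 98
byte 5: 4c XOR 8a = c6
byte 6: 14 XOR a8 = bc
byte 7: 82 XOR 1e = 9c
byte 8: 6b XOR 0c = 67
byte 9: 70 XOR 1b = 6b
byte 10: 46 XOR 6f = 29
byte 11: 44 XOR e1 = a5
byte 12: ef XOR 25 = ca
byte 13: 13 XOR c7 = d4
byte 14: e0 XOR 89 = 69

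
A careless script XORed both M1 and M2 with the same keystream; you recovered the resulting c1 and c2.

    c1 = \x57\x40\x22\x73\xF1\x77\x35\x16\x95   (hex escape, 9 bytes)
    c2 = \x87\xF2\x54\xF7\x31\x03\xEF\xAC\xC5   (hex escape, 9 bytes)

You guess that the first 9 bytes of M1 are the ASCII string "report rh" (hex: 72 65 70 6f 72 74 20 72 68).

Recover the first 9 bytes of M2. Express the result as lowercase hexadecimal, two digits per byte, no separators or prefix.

a2d706ebb200fac838

First, c1 ⊕ c2 = (M1 ⊕ K) ⊕ (M2 ⊕ K) = M1 ⊕ M2, so the key drops out. Then M2 = (M1 ⊕ M2) ⊕ M1 over the first 9 bytes.
byte 0: (57 XOR 87) XOR 72 = d0 XOR 72 = a2
byte 1: (40 XOR f2) XOR 65 = b2 XOR 65 = d7
byte 2: (22 XOR 54) XOR 70 = 76 XOR 70 = 06
byte 3: (73 XOR f7) XOR 6f = 84 XOR 6f = eb
byte 4: (f1 XOR 31) XOR 72 = c0 XOR 72 = b2
byte 5: (77 XOR 03) XOR 74 = 74 XOR 74 = 00
byte 6: (35 XOR ef) XOR 20 = da XOR 20 = fa
byte 7: (16 XOR ac) XOR 72 = ba XOR 72 = c8
byte 8: (95 XOR c5) XOR 68 = 50 XOR 68 = 38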